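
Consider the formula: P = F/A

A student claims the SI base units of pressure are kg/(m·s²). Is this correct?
Units of each symbol in P = F/A:
  F (force): kg·m/s²
  A (area): m²  → in the denominator, contributes 1/m²

Multiplying the contributions: [kg·m/s²] · [1/m²]
Adding exponents of each base unit: kg: 1, m: -1, s: -2
SI base units of pressure: kg/(m·s²)

The claimed units kg/(m·s²) match the derived units, so the claim is correct.

Answer: Yes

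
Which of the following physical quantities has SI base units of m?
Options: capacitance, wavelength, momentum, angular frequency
Checking the SI base units of each option:
  capacitance (C = Q/V): s⁴·A²/(kg·m²)  ✗
  wavelength (λ = v/f): m  ✓ matches
  momentum (p = mv): kg·m/s  ✗
  angular frequency (ω = 2πf): 1/s  ✗

Only wavelength has units m.

Answer: wavelength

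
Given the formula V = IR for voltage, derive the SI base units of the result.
Units of each symbol in V = IR:
  I (current): A
  R (resistance, in ohms): kg·m²/(s³·A²)

Multiplying the contributions: [A] · [kg·m²/(s³·A²)]
Adding exponents of each base unit: kg: 1, m: 2, s: -3, A: -1
SI base units of voltage: kg·m²/(s³·A)

Answer: kg·m²/(s³·A)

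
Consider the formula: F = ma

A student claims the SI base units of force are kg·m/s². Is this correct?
Units of each symbol in F = ma:
  m (mass): kg
  a (acceleration): m/s²

Multiplying the contributions: [kg] · [m/s²]
Adding exponents of each base unit: kg: 1, m: 1, s: -2
SI base units of force: kg·m/s²

The claimed units kg·m/s² match the derived units, so the claim is correct.

Answer: Yes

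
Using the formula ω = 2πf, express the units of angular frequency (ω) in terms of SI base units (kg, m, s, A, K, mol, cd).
Units of each symbol in ω = 2πf:
  f (frequency): 1/s
  The factor 2π is dimensionless.

Multiplying the contributions: [1/s]
Adding exponents of each base unit: s: -1
SI base units of angular frequency: 1/s

Answer: 1/s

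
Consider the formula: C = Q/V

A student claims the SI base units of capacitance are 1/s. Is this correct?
Units of each symbol in C = Q/V:
  Q (charge, in coulombs): s·A
  V (voltage, in volts): kg·m²/(s³·A)  → in the denominator, contributes s³·A/(kg·m²)

Multiplying the contributions: [s·A] · [s³·A/(kg·m²)]
Adding exponents of each base unit: kg: -1, m: -2, s: 4, A: 2
SI base units of capacitance: s⁴·A²/(kg·m²)

The claimed units 1/s (exponents s: -1) do not match the derived units s⁴·A²/(kg·m²) (exponents kg: -1, m: -2, s: 4, A: 2), so the claim is incorrect.

Answer: No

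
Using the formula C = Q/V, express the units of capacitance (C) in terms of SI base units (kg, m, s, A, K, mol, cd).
Units of each symbol in C = Q/V:
  Q (charge, in coulombs): s·A
  V (voltage, in volts): kg·m²/(s³·A)  → in the denominator, contributes s³·A/(kg·m²)

Multiplying the contributions: [s·A] · [s³·A/(kg·m²)]
Adding exponents of each base unit: kg: -1, m: -2, s: 4, A: 2
SI base units of capacitance: s⁴·A²/(kg·m²)

Answer: s⁴·A²/(kg·m²)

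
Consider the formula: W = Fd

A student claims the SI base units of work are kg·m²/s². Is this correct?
Units of each symbol in W = Fd:
  F (force): kg·m/s²
  d (displacement): m

Multiplying the contributions: [kg·m/s²] · [m]
Adding exponents of each base unit: kg: 1, m: 2, s: -2
SI base units of work: kg·m²/s²

The claimed units kg·m²/s² match the derived units, so the claim is correct.

Answer: Yes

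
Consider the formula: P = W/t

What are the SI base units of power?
Units of each symbol in P = W/t:
  W (work): kg·m²/s²
  t (time): s  → in the denominator, contributes 1/s

Multiplying the contributions: [kg·m²/s²] · [1/s]
Adding exponents of each base unit: kg: 1, m: 2, s: -3
SI base units of power: kg·m²/s³

Answer: kg·m²/s³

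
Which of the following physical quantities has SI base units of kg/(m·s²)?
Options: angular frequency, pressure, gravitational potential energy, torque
Checking the SI base units of each option:
  angular frequency (ω = 2πf): 1/s  ✗
  pressure (P = F/A): kg/(m·s²)  ✓ matches
  gravitational potential energy (U = -GMm/r): kg·m²/s²  ✗
  torque (τ = Fr): kg·m²/s²  ✗

Only pressure has units kg/(m·s²).

Answer: pressure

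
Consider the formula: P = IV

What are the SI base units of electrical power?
Units of each symbol in P = IV:
  I (current): A
  V (voltage, in volts): kg·m²/(s³·A)

Multiplying the contributions: [A] · [kg·m²/(s³·A)]
Adding exponents of each base unit: kg: 1, m: 2, s: -3
SI base units of electrical power: kg·m²/s³

Answer: kg·m²/s³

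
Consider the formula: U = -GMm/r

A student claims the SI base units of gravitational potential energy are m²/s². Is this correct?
Units of each symbol in U = -GMm/r:
  G (gravitational constant): m³/(kg·s²)
  M (mass): kg
  m (mass): kg
  r (distance): m  → in the denominator, contributes 1/m
  The minus sign does not affect the units.

Multiplying the contributions: [m³/(kg·s²)] · [kg] · [kg] · [1/m]
Adding exponents of each base unit: kg: 1, m: 2, s: -2
SI base units of gravitational potential energy: kg·m²/s²

The claimed units m²/s² (exponents m: 2, s: -2) do not match the derived units kg·m²/s² (exponents kg: 1, m: 2, s: -2), so the claim is incorrect.

Answer: No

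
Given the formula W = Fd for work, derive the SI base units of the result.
Units of each symbol in W = Fd:
  F (force): kg·m/s²
  d (displacement): m

Multiplying the contributions: [kg·m/s²] · [m]
Adding exponents of each base unit: kg: 1, m: 2, s: -2
SI base units of work: kg·m²/s²

Answer: kg·m²/s²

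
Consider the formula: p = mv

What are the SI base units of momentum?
Units of each symbol in p = mv:
  m (mass): kg
  v (velocity): m/s

Multiplying the contributions: [kg] · [m/s]
Adding exponents of each base unit: kg: 1, m: 1, s: -1
SI base units of momentum: kg·m/s

Answer: kg·m/s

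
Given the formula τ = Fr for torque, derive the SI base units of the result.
Units of each symbol in τ = Fr:
  F (force): kg·m/s²
  r (lever arm): m

Multiplying the contributions: [kg·m/s²] · [m]
Adding exponents of each base unit: kg: 1, m: 2, s: -2
SI base units of torque: kg·m²/s²

Answer: kg·m²/s²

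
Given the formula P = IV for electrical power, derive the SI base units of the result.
Units of each symbol in P = IV:
  I (current): A
  V (voltage, in volts): kg·m²/(s³·A)

Multiplying the contributions: [A] · [kg·m²/(s³·A)]
Adding exponents of each base unit: kg: 1, m: 2, s: -3
SI base units of electrical power: kg·m²/s³

Answer: kg·m²/s³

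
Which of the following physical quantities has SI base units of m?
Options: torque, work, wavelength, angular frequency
Checking the SI base units of each option:
  torque (τ = Fr): kg·m²/s²  ✗
  work (W = Fd): kg·m²/s²  ✗
  wavelength (λ = v/f): m  ✓ matches
  angular frequency (ω = 2πf): 1/s  ✗

Only wavelength has units m.

Answer: wavelength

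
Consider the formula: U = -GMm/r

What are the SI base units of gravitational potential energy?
Units of each symbol in U = -GMm/r:
  G (gravitational constant): m³/(kg·s²)
  M (mass): kg
  m (mass): kg
  r (distance): m  → in the denominator, contributes 1/m
  The minus sign does not affect the units.

Multiplying the contributions: [m³/(kg·s²)] · [kg] · [kg] · [1/m]
Adding exponents of each base unit: kg: 1, m: 2, s: -2
SI base units of gravitational potential energy: kg·m²/s²

Answer: kg·m²/s²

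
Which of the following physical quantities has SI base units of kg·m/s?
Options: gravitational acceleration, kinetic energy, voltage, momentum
Checking the SI base units of each option:
  gravitational acceleration (g = GM/r²): m/s²  ✗
  kinetic energy (E = ½mv²): kg·m²/s²  ✗
  voltage (V = IR): kg·m²/(s³·A)  ✗
  momentum (p = mv): kg·m/s  ✓ matches

Only momentum has units kg·m/s.

Answer: momentum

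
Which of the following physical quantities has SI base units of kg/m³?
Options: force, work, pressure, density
Checking the SI base units of each option:
  force (F = ma): kg·m/s²  ✗
  work (W = Fd): kg·m²/s²  ✗
  pressure (P = F/A): kg/(m·s²)  ✗
  density (ρ = m/V): kg/m³  ✓ matches

Only density has units kg/m³.

Answer: density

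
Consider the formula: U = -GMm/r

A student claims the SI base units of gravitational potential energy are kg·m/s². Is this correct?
Units of each symbol in U = -GMm/r:
  G (gravitational constant): m³/(kg·s²)
  M (mass): kg
  m (mass): kg
  r (distance): m  → in the denominator, contributes 1/m
  The minus sign does not affect the units.

Multiplying the contributions: [m³/(kg·s²)] · [kg] · [kg] · [1/m]
Adding exponents of each base unit: kg: 1, m: 2, s: -2
SI base units of gravitational potential energy: kg·m²/s²

The claimed units kg·m/s² (exponents kg: 1, m: 1, s: -2) do not match the derived units kg·m²/s² (exponents kg: 1, m: 2, s: -2), so the claim is incorrect.

Answer: No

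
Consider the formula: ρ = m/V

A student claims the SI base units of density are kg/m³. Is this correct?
Units of each symbol in ρ = m/V:
  m (mass): kg
  V (volume): m³  → in the denominator, contributes 1/m³

Multiplying the contributions: [kg] · [1/m³]
Adding exponents of each base unit: kg: 1, m: -3
SI base units of density: kg/m³

The claimed units kg/m³ match the derived units, so the claim is correct.

Answer: Yes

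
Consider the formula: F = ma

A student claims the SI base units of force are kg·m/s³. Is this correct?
Units of each symbol in F = ma:
  m (mass): kg
  a (acceleration): m/s²

Multiplying the contributions: [kg] · [m/s²]
Adding exponents of each base unit: kg: 1, m: 1, s: -2
SI base units of force: kg·m/s²

The claimed units kg·m/s³ (exponents kg: 1, m: 1, s: -3) do not match the derived units kg·m/s² (exponents kg: 1, m: 1, s: -2), so the claim is incorrect.

Answer: No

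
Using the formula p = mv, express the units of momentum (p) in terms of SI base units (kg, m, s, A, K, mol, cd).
Units of each symbol in p = mv:
  m (mass): kg
  v (velocity): m/s

Multiplying the contributions: [kg] · [m/s]
Adding exponents of each base unit: kg: 1, m: 1, s: -1
SI base units of momentum: kg·m/s

Answer: kg·m/s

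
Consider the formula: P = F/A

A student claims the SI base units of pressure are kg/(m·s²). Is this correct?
Units of each symbol in P = F/A:
  F (force): kg·m/s²
  A (area): m²  → in the denominator, contributes 1/m²

Multiplying the contributions: [kg·m/s²] · [1/m²]
Adding exponents of each base unit: kg: 1, m: -1, s: -2
SI base units of pressure: kg/(m·s²)

The claimed units kg/(m·s²) match the derived units, so the claim is correct.

Answer: Yes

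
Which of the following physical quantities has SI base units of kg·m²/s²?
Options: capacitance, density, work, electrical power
Checking the SI base units of each option:
  capacitance (C = Q/V): s⁴·A²/(kg·m²)  ✗
  density (ρ = m/V): kg/m³  ✗
  work (W = Fd): kg·m²/s²  ✓ matches
  electrical power (P = IV): kg·m²/s³  ✗

Only work has units kg·m²/s².

Answer: work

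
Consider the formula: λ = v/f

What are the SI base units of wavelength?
Units of each symbol in λ = v/f:
  v (wave speed): m/s
  f (frequency): 1/s  → in the denominator, contributes s

Multiplying the contributions: [m/s] · [s]
Adding exponents of each base unit: m: 1
SI base units of wavelength: m

Answer: m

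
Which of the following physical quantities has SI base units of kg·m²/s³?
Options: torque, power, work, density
Checking the SI base units of each option:
  torque (τ = Fr): kg·m²/s²  ✗
  power (P = W/t): kg·m²/s³  ✓ matches
  work (W = Fd): kg·m²/s²  ✗
  density (ρ = m/V): kg/m³  ✗

Only power has units kg·m²/s³.

Answer: power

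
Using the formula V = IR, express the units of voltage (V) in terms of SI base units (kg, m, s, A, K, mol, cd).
Units of each symbol in V = IR:
  I (current): A
  R (resistance, in ohms): kg·m²/(s³·A²)

Multiplying the contributions: [A] · [kg·m²/(s³·A²)]
Adding exponents of each base unit: kg: 1, m: 2, s: -3, A: -1
SI base units of voltage: kg·m²/(s³·A)

Answer: kg·m²/(s³·A)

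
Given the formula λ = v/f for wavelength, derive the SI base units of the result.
Units of each symbol in λ = v/f:
  v (wave speed): m/s
  f (frequency): 1/s  → in the denominator, contributes s

Multiplying the contributions: [m/s] · [s]
Adding exponents of each base unit: m: 1
SI base units of wavelength: m

Answer: m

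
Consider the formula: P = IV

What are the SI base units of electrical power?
Units of each symbol in P = IV:
  I (current): A
  V (voltage, in volts): kg·m²/(s³·A)

Multiplying the contributions: [A] · [kg·m²/(s³·A)]
Adding exponents of each base unit: kg: 1, m: 2, s: -3
SI base units of electrical power: kg·m²/s³

Answer: kg·m²/s³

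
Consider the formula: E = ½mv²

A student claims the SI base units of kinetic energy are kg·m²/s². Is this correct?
Units of each symbol in E = ½mv²:
  m (mass): kg
  v (speed): m/s  → to the power 2, contributes m²/s²
  The factor ½ is dimensionless.

Multiplying the contributions: [kg] · [m²/s²]
Adding exponents of each base unit: kg: 1, m: 2, s: -2
SI base units of kinetic energy: kg·m²/s²

The claimed units kg·m²/s² match the derived units, so the claim is correct.

Answer: Yes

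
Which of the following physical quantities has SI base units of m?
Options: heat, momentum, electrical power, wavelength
Checking the SI base units of each option:
  heat (Q = mcΔT): kg·m²/s²  ✗
  momentum (p = mv): kg·m/s  ✗
  electrical power (P = IV): kg·m²/s³  ✗
  wavelength (λ = v/f): m  ✓ matches

Only wavelength has units m.

Answer: wavelength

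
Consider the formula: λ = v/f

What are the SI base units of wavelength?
Units of each symbol in λ = v/f:
  v (wave speed): m/s
  f (frequency): 1/s  → in the denominator, contributes s

Multiplying the contributions: [m/s] · [s]
Adding exponents of each base unit: m: 1
SI base units of wavelength: m

Answer: m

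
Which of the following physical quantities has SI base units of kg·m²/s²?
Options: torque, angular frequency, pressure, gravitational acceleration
Checking the SI base units of each option:
  torque (τ = Fr): kg·m²/s²  ✓ matches
  angular frequency (ω = 2πf): 1/s  ✗
  pressure (P = F/A): kg/(m·s²)  ✗
  gravitational acceleration (g = GM/r²): m/s²  ✗

Only torque has units kg·m²/s².

Answer: torque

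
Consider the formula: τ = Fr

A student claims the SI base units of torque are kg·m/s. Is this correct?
Units of each symbol in τ = Fr:
  F (force): kg·m/s²
  r (lever arm): m

Multiplying the contributions: [kg·m/s²] · [m]
Adding exponents of each base unit: kg: 1, m: 2, s: -2
SI base units of torque: kg·m²/s²

The claimed units kg·m/s (exponents kg: 1, m: 1, s: -1) do not match the derived units kg·m²/s² (exponents kg: 1, m: 2, s: -2), so the claim is incorrect.

Answer: No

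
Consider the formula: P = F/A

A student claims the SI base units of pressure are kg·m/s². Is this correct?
Units of each symbol in P = F/A:
  F (force): kg·m/s²
  A (area): m²  → in the denominator, contributes 1/m²

Multiplying the contributions: [kg·m/s²] · [1/m²]
Adding exponents of each base unit: kg: 1, m: -1, s: -2
SI base units of pressure: kg/(m·s²)

The claimed units kg·m/s² (exponents kg: 1, m: 1, s: -2) do not match the derived units kg/(m·s²) (exponents kg: 1, m: -1, s: -2), so the claim is incorrect.

Answer: No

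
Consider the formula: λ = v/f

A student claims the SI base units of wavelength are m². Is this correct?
Units of each symbol in λ = v/f:
  v (wave speed): m/s
  f (frequency): 1/s  → in the denominator, contributes s

Multiplying the contributions: [m/s] · [s]
Adding exponents of each base unit: m: 1
SI base units of wavelength: m

The claimed units m² (exponents m: 2) do not match the derived units m (exponents m: 1), so the claim is incorrect.

Answer: No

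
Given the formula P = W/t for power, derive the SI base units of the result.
Units of each symbol in P = W/t:
  W (work): kg·m²/s²
  t (time): s  → in the denominator, contributes 1/s

Multiplying the contributions: [kg·m²/s²] · [1/s]
Adding exponents of each base unit: kg: 1, m: 2, s: -3
SI base units of power: kg·m²/s³

Answer: kg·m²/s³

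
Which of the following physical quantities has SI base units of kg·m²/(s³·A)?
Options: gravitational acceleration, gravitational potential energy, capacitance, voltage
Checking the SI base units of each option:
  gravitational acceleration (g = GM/r²): m/s²  ✗
  gravitational potential energy (U = -GMm/r): kg·m²/s²  ✗
  capacitance (C = Q/V): s⁴·A²/(kg·m²)  ✗
  voltage (V = IR): kg·m²/(s³·A)  ✓ matches

Only voltage has units kg·m²/(s³·A).

Answer: voltage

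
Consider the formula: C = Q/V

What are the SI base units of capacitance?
Units of each symbol in C = Q/V:
  Q (charge, in coulombs): s·A
  V (voltage, in volts): kg·m²/(s³·A)  → in the denominator, contributes s³·A/(kg·m²)

Multiplying the contributions: [s·A] · [s³·A/(kg·m²)]
Adding exponents of each base unit: kg: -1, m: -2, s: 4, A: 2
SI base units of capacitance: s⁴·A²/(kg·m²)

Answer: s⁴·A²/(kg·m²)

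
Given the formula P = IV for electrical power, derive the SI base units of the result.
Units of each symbol in P = IV:
  I (current): A
  V (voltage, in volts): kg·m²/(s³·A)

Multiplying the contributions: [A] · [kg·m²/(s³·A)]
Adding exponents of each base unit: kg: 1, m: 2, s: -3
SI base units of electrical power: kg·m²/s³

Answer: kg·m²/s³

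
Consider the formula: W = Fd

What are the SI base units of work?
Units of each symbol in W = Fd:
  F (force): kg·m/s²
  d (displacement): m

Multiplying the contributions: [kg·m/s²] · [m]
Adding exponents of each base unit: kg: 1, m: 2, s: -2
SI base units of work: kg·m²/s²

Answer: kg·m²/s²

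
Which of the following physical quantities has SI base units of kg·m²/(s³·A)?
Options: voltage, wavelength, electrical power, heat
Checking the SI base units of each option:
  voltage (V = IR): kg·m²/(s³·A)  ✓ matches
  wavelength (λ = v/f): m  ✗
  electrical power (P = IV): kg·m²/s³  ✗
  heat (Q = mcΔT): kg·m²/s²  ✗

Only voltage has units kg·m²/(s³·A).

Answer: voltage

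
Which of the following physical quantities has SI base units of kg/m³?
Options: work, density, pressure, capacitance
Checking the SI base units of each option:
  work (W = Fd): kg·m²/s²  ✗
  density (ρ = m/V): kg/m³  ✓ matches
  pressure (P = F/A): kg/(m·s²)  ✗
  capacitance (C = Q/V): s⁴·A²/(kg·m²)  ✗

Only density has units kg/m³.

Answer: density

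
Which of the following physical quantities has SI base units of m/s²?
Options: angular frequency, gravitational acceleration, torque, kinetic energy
Checking the SI base units of each option:
  angular frequency (ω = 2πf): 1/s  ✗
  gravitational acceleration (g = GM/r²): m/s²  ✓ matches
  torque (τ = Fr): kg·m²/s²  ✗
  kinetic energy (E = ½mv²): kg·m²/s²  ✗

Only gravitational acceleration has units m/s².

Answer: gravitational acceleration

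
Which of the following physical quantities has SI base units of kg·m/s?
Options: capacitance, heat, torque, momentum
Checking the SI base units of each option:
  capacitance (C = Q/V): s⁴·A²/(kg·m²)  ✗
  heat (Q = mcΔT): kg·m²/s²  ✗
  torque (τ = Fr): kg·m²/s²  ✗
  momentum (p = mv): kg·m/s  ✓ matches

Only momentum has units kg·m/s.

Answer: momentum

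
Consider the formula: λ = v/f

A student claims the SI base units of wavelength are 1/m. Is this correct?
Units of each symbol in λ = v/f:
  v (wave speed): m/s
  f (frequency): 1/s  → in the denominator, contributes s

Multiplying the contributions: [m/s] · [s]
Adding exponents of each base unit: m: 1
SI base units of wavelength: m

The claimed units 1/m (exponents m: -1) do not match the derived units m (exponents m: 1), so the claim is incorrect.

Answer: No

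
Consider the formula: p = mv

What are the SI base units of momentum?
Units of each symbol in p = mv:
  m (mass): kg
  v (velocity): m/s

Multiplying the contributions: [kg] · [m/s]
Adding exponents of each base unit: kg: 1, m: 1, s: -1
SI base units of momentum: kg·m/s

Answer: kg·m/s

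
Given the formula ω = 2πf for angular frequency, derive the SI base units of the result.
Units of each symbol in ω = 2πf:
  f (frequency): 1/s
  The factor 2π is dimensionless.

Multiplying the contributions: [1/s]
Adding exponents of each base unit: s: -1
SI base units of angular frequency: 1/s

Answer: 1/s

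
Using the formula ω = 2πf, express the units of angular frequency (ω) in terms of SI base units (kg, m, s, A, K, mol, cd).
Units of each symbol in ω = 2πf:
  f (frequency): 1/s
  The factor 2π is dimensionless.

Multiplying the contributions: [1/s]
Adding exponents of each base unit: s: -1
SI base units of angular frequency: 1/s

Answer: 1/s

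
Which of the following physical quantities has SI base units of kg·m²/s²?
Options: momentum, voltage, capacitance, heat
Checking the SI base units of each option:
  momentum (p = mv): kg·m/s  ✗
  voltage (V = IR): kg·m²/(s³·A)  ✗
  capacitance (C = Q/V): s⁴·A²/(kg·m²)  ✗
  heat (Q = mcΔT): kg·m²/s²  ✓ matches

Only heat has units kg·m²/s².

Answer: heat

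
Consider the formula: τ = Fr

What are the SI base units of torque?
Units of each symbol in τ = Fr:
  F (force): kg·m/s²
  r (lever arm): m

Multiplying the contributions: [kg·m/s²] · [m]
Adding exponents of each base unit: kg: 1, m: 2, s: -2
SI base units of torque: kg·m²/s²

Answer: kg·m²/s²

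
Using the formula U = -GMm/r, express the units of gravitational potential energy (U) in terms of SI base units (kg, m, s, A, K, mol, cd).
Units of each symbol in U = -GMm/r:
  G (gravitational constant): m³/(kg·s²)
  M (mass): kg
  m (mass): kg
  r (distance): m  → in the denominator, contributes 1/m
  The minus sign does not affect the units.

Multiplying the contributions: [m³/(kg·s²)] · [kg] · [kg] · [1/m]
Adding exponents of each base unit: kg: 1, m: 2, s: -2
SI base units of gravitational potential energy: kg·m²/s²

Answer: kg·m²/s²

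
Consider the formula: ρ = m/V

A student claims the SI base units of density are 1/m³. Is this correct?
Units of each symbol in ρ = m/V:
  m (mass): kg
  V (volume): m³  → in the denominator, contributes 1/m³

Multiplying the contributions: [kg] · [1/m³]
Adding exponents of each base unit: kg: 1, m: -3
SI base units of density: kg/m³

The claimed units 1/m³ (exponents m: -3) do not match the derived units kg/m³ (exponents kg: 1, m: -3), so the claim is incorrect.

Answer: No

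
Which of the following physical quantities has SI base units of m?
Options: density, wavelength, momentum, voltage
Checking the SI base units of each option:
  density (ρ = m/V): kg/m³  ✗
  wavelength (λ = v/f): m  ✓ matches
  momentum (p = mv): kg·m/s  ✗
  voltage (V = IR): kg·m²/(s³·A)  ✗

Only wavelength has units m.

Answer: wavelength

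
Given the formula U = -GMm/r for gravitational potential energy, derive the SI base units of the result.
Units of each symbol in U = -GMm/r:
  G (gravitational constant): m³/(kg·s²)
  M (mass): kg
  m (mass): kg
  r (distance): m  → in the denominator, contributes 1/m
  The minus sign does not affect the units.

Multiplying the contributions: [m³/(kg·s²)] · [kg] · [kg] · [1/m]
Adding exponents of each base unit: kg: 1, m: 2, s: -2
SI base units of gravitational potential energy: kg·m²/s²

Answer: kg·m²/s²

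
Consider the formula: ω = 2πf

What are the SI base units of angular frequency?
Units of each symbol in ω = 2πf:
  f (frequency): 1/s
  The factor 2π is dimensionless.

Multiplying the contributions: [1/s]
Adding exponents of each base unit: s: -1
SI base units of angular frequency: 1/s

Answer: 1/s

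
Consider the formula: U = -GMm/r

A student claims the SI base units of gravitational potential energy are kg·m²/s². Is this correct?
Units of each symbol in U = -GMm/r:
  G (gravitational constant): m³/(kg·s²)
  M (mass): kg
  m (mass): kg
  r (distance): m  → in the denominator, contributes 1/m
  The minus sign does not affect the units.

Multiplying the contributions: [m³/(kg·s²)] · [kg] · [kg] · [1/m]
Adding exponents of each base unit: kg: 1, m: 2, s: -2
SI base units of gravitational potential energy: kg·m²/s²

The claimed units kg·m²/s² match the derived units, so the claim is correct.

Answer: Yes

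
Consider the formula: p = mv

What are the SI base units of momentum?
Units of each symbol in p = mv:
  m (mass): kg
  v (velocity): m/s

Multiplying the contributions: [kg] · [m/s]
Adding exponents of each base unit: kg: 1, m: 1, s: -1
SI base units of momentum: kg·m/s

Answer: kg·m/s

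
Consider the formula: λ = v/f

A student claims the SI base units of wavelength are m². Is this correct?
Units of each symbol in λ = v/f:
  v (wave speed): m/s
  f (frequency): 1/s  → in the denominator, contributes s

Multiplying the contributions: [m/s] · [s]
Adding exponents of each base unit: m: 1
SI base units of wavelength: m

The claimed units m² (exponents m: 2) do not match the derived units m (exponents m: 1), so the claim is incorrect.

Answer: No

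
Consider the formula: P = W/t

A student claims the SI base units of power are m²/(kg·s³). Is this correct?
Units of each symbol in P = W/t:
  W (work): kg·m²/s²
  t (time): s  → in the denominator, contributes 1/s

Multiplying the contributions: [kg·m²/s²] · [1/s]
Adding exponents of each base unit: kg: 1, m: 2, s: -3
SI base units of power: kg·m²/s³

The claimed units m²/(kg·s³) (exponents kg: -1, m: 2, s: -3) do not match the derived units kg·m²/s³ (exponents kg: 1, m: 2, s: -3), so the claim is incorrect.

Answer: No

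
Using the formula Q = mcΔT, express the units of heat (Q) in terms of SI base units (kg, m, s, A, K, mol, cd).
Units of each symbol in Q = mcΔT:
  m (mass): kg
  c (specific heat capacity, in J/(kg·K)): m²/(s²·K)
  ΔT (temperature change): K

Multiplying the contributions: [kg] · [m²/(s²·K)] · [K]
Adding exponents of each base unit: kg: 1, m: 2, s: -2
SI base units of heat: kg·m²/s²

Answer: kg·m²/s²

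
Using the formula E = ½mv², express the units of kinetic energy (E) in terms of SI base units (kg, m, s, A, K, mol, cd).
Units of each symbol in E = ½mv²:
  m (mass): kg
  v (speed): m/s  → to the power 2, contributes m²/s²
  The factor ½ is dimensionless.

Multiplying the contributions: [kg] · [m²/s²]
Adding exponents of each base unit: kg: 1, m: 2, s: -2
SI base units of kinetic energy: kg·m²/s²

Answer: kg·m²/s²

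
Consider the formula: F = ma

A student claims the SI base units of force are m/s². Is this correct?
Units of each symbol in F = ma:
  m (mass): kg
  a (acceleration): m/s²

Multiplying the contributions: [kg] · [m/s²]
Adding exponents of each base unit: kg: 1, m: 1, s: -2
SI base units of force: kg·m/s²

The claimed units m/s² (exponents m: 1, s: -2) do not match the derived units kg·m/s² (exponents kg: 1, m: 1, s: -2), so the claim is incorrect.

Answer: No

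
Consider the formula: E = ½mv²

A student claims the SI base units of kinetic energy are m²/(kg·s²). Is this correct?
Units of each symbol in E = ½mv²:
  m (mass): kg
  v (speed): m/s  → to the power 2, contributes m²/s²
  The factor ½ is dimensionless.

Multiplying the contributions: [kg] · [m²/s²]
Adding exponents of each base unit: kg: 1, m: 2, s: -2
SI base units of kinetic energy: kg·m²/s²

The claimed units m²/(kg·s²) (exponents kg: -1, m: 2, s: -2) do not match the derived units kg·m²/s² (exponents kg: 1, m: 2, s: -2), so the claim is incorrect.

Answer: No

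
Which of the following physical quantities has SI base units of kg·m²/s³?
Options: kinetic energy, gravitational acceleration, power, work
Checking the SI base units of each option:
  kinetic energy (E = ½mv²): kg·m²/s²  ✗
  gravitational acceleration (g = GM/r²): m/s²  ✗
  power (P = W/t): kg·m²/s³  ✓ matches
  work (W = Fd): kg·m²/s²  ✗

Only power has units kg·m²/s³.

Answer: power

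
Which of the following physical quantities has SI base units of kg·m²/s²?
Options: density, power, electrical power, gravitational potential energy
Checking the SI base units of each option:
  density (ρ = m/V): kg/m³  ✗
  power (P = W/t): kg·m²/s³  ✗
  electrical power (P = IV): kg·m²/s³  ✗
  gravitational potential energy (U = -GMm/r): kg·m²/s²  ✓ matches

Only gravitational potential energy has units kg·m²/s².

Answer: gravitational potential energy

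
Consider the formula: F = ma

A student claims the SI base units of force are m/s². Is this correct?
Units of each symbol in F = ma:
  m (mass): kg
  a (acceleration): m/s²

Multiplying the contributions: [kg] · [m/s²]
Adding exponents of each base unit: kg: 1, m: 1, s: -2
SI base units of force: kg·m/s²

The claimed units m/s² (exponents m: 1, s: -2) do not match the derived units kg·m/s² (exponents kg: 1, m: 1, s: -2), so the claim is incorrect.

Answer: No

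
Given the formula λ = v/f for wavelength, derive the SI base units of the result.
Units of each symbol in λ = v/f:
  v (wave speed): m/s
  f (frequency): 1/s  → in the denominator, contributes s

Multiplying the contributions: [m/s] · [s]
Adding exponents of each base unit: m: 1
SI base units of wavelength: m

Answer: m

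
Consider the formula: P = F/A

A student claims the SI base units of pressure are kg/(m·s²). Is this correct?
Units of each symbol in P = F/A:
  F (force): kg·m/s²
  A (area): m²  → in the denominator, contributes 1/m²

Multiplying the contributions: [kg·m/s²] · [1/m²]
Adding exponents of each base unit: kg: 1, m: -1, s: -2
SI base units of pressure: kg/(m·s²)

The claimed units kg/(m·s²) match the derived units, so the claim is correct.

Answer: Yes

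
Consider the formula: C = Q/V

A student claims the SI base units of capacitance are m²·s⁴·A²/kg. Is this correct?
Units of each symbol in C = Q/V:
  Q (charge, in coulombs): s·A
  V (voltage, in volts): kg·m²/(s³·A)  → in the denominator, contributes s³·A/(kg·m²)

Multiplying the contributions: [s·A] · [s³·A/(kg·m²)]
Adding exponents of each base unit: kg: -1, m: -2, s: 4, A: 2
SI base units of capacitance: s⁴·A²/(kg·m²)

The claimed units m²·s⁴·A²/kg (exponents kg: -1, m: 2, s: 4, A: 2) do not match the derived units s⁴·A²/(kg·m²) (exponents kg: -1, m: -2, s: 4, A: 2), so the claim is incorrect.

Answer: No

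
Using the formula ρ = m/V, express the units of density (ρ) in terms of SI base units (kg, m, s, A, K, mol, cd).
Units of each symbol in ρ = m/V:
  m (mass): kg
  V (volume): m³  → in the denominator, contributes 1/m³

Multiplying the contributions: [kg] · [1/m³]
Adding exponents of each base unit: kg: 1, m: -3
SI base units of density: kg/m³

Answer: kg/m³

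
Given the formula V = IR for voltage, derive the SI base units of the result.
Units of each symbol in V = IR:
  I (current): A
  R (resistance, in ohms): kg·m²/(s³·A²)

Multiplying the contributions: [A] · [kg·m²/(s³·A²)]
Adding exponents of each base unit: kg: 1, m: 2, s: -3, A: -1
SI base units of voltage: kg·m²/(s³·A)

Answer: kg·m²/(s³·A)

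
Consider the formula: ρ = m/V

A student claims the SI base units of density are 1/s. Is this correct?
Units of each symbol in ρ = m/V:
  m (mass): kg
  V (volume): m³  → in the denominator, contributes 1/m³

Multiplying the contributions: [kg] · [1/m³]
Adding exponents of each base unit: kg: 1, m: -3
SI base units of density: kg/m³

The claimed units 1/s (exponents s: -1) do not match the derived units kg/m³ (exponents kg: 1, m: -3), so the claim is incorrect.

Answer: No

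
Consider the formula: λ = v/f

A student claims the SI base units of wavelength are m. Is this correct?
Units of each symbol in λ = v/f:
  v (wave speed): m/s
  f (frequency): 1/s  → in the denominator, contributes s

Multiplying the contributions: [m/s] · [s]
Adding exponents of each base unit: m: 1
SI base units of wavelength: m

The claimed units m match the derived units, so the claim is correct.

Answer: Yes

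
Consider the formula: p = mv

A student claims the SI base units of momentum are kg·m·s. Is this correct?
Units of each symbol in p = mv:
  m (mass): kg
  v (velocity): m/s

Multiplying the contributions: [kg] · [m/s]
Adding exponents of each base unit: kg: 1, m: 1, s: -1
SI base units of momentum: kg·m/s

The claimed units kg·m·s (exponents kg: 1, m: 1, s: 1) do not match the derived units kg·m/s (exponents kg: 1, m: 1, s: -1), so the claim is incorrect.

Answer: No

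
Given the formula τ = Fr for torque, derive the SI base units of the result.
Units of each symbol in τ = Fr:
  F (force): kg·m/s²
  r (lever arm): m

Multiplying the contributions: [kg·m/s²] · [m]
Adding exponents of each base unit: kg: 1, m: 2, s: -2
SI base units of torque: kg·m²/s²

Answer: kg·m²/s²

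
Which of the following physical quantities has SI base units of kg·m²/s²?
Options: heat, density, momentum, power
Checking the SI base units of each option:
  heat (Q = mcΔT): kg·m²/s²  ✓ matches
  density (ρ = m/V): kg/m³  ✗
  momentum (p = mv): kg·m/s  ✗
  power (P = W/t): kg·m²/s³  ✗

Only heat has units kg·m²/s².

Answer: heat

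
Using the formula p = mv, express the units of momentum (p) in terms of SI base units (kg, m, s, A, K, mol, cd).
Units of each symbol in p = mv:
  m (mass): kg
  v (velocity): m/s

Multiplying the contributions: [kg] · [m/s]
Adding exponents of each base unit: kg: 1, m: 1, s: -1
SI base units of momentum: kg·m/s

Answer: kg·m/s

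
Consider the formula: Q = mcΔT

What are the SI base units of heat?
Units of each symbol in Q = mcΔT:
  m (mass): kg
  c (specific heat capacity, in J/(kg·K)): m²/(s²·K)
  ΔT (temperature change): K

Multiplying the contributions: [kg] · [m²/(s²·K)] · [K]
Adding exponents of each base unit: kg: 1, m: 2, s: -2
SI base units of heat: kg·m²/s²

Answer: kg·m²/s²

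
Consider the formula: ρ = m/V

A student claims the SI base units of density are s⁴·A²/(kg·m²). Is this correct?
Units of each symbol in ρ = m/V:
  m (mass): kg
  V (volume): m³  → in the denominator, contributes 1/m³

Multiplying the contributions: [kg] · [1/m³]
Adding exponents of each base unit: kg: 1, m: -3
SI base units of density: kg/m³

The claimed units s⁴·A²/(kg·m²) (exponents kg: -1, m: -2, s: 4, A: 2) do not match the derived units kg/m³ (exponents kg: 1, m: -3), so the claim is incorrect.

Answer: No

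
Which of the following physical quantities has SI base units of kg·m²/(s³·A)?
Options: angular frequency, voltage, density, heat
Checking the SI base units of each option:
  angular frequency (ω = 2πf): 1/s  ✗
  voltage (V = IR): kg·m²/(s³·A)  ✓ matches
  density (ρ = m/V): kg/m³  ✗
  heat (Q = mcΔT): kg·m²/s²  ✗

Only voltage has units kg·m²/(s³·A).

Answer: voltage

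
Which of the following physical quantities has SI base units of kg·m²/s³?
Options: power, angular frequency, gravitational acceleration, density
Checking the SI base units of each option:
  power (P = W/t): kg·m²/s³  ✓ matches
  angular frequency (ω = 2πf): 1/s  ✗
  gravitational acceleration (g = GM/r²): m/s²  ✗
  density (ρ = m/V): kg/m³  ✗

Only power has units kg·m²/s³.

Answer: power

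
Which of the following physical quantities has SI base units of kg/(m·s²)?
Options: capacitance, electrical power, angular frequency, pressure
Checking the SI base units of each option:
  capacitance (C = Q/V): s⁴·A²/(kg·m²)  ✗
  electrical power (P = IV): kg·m²/s³  ✗
  angular frequency (ω = 2πf): 1/s  ✗
  pressure (P = F/A): kg/(m·s²)  ✓ matches

Only pressure has units kg/(m·s²).

Answer: pressure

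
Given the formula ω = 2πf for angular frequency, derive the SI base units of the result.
Units of each symbol in ω = 2πf:
  f (frequency): 1/s
  The factor 2π is dimensionless.

Multiplying the contributions: [1/s]
Adding exponents of each base unit: s: -1
SI base units of angular frequency: 1/s

Answer: 1/s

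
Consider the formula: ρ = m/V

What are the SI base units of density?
Units of each symbol in ρ = m/V:
  m (mass): kg
  V (volume): m³  → in the denominator, contributes 1/m³

Multiplying the contributions: [kg] · [1/m³]
Adding exponents of each base unit: kg: 1, m: -3
SI base units of density: kg/m³

Answer: kg/m³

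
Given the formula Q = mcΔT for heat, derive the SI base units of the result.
Units of each symbol in Q = mcΔT:
  m (mass): kg
  c (specific heat capacity, in J/(kg·K)): m²/(s²·K)
  ΔT (temperature change): K

Multiplying the contributions: [kg] · [m²/(s²·K)] · [K]
Adding exponents of each base unit: kg: 1, m: 2, s: -2
SI base units of heat: kg·m²/s²

Answer: kg·m²/s²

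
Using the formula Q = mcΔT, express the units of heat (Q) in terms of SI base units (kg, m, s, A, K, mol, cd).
Units of each symbol in Q = mcΔT:
  m (mass): kg
  c (specific heat capacity, in J/(kg·K)): m²/(s²·K)
  ΔT (temperature change): K

Multiplying the contributions: [kg] · [m²/(s²·K)] · [K]
Adding exponents of each base unit: kg: 1, m: 2, s: -2
SI base units of heat: kg·m²/s²

Answer: kg·m²/s²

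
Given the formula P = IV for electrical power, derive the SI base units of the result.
Units of each symbol in P = IV:
  I (current): A
  V (voltage, in volts): kg·m²/(s³·A)

Multiplying the contributions: [A] · [kg·m²/(s³·A)]
Adding exponents of each base unit: kg: 1, m: 2, s: -3
SI base units of electrical power: kg·m²/s³

Answer: kg·m²/s³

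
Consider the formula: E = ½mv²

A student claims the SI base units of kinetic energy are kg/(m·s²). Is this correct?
Units of each symbol in E = ½mv²:
  m (mass): kg
  v (speed): m/s  → to the power 2, contributes m²/s²
  The factor ½ is dimensionless.

Multiplying the contributions: [kg] · [m²/s²]
Adding exponents of each base unit: kg: 1, m: 2, s: -2
SI base units of kinetic energy: kg·m²/s²

The claimed units kg/(m·s²) (exponents kg: 1, m: -1, s: -2) do not match the derived units kg·m²/s² (exponents kg: 1, m: 2, s: -2), so the claim is incorrect.

Answer: No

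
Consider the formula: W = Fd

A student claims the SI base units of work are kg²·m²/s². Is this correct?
Units of each symbol in W = Fd:
  F (force): kg·m/s²
  d (displacement): m

Multiplying the contributions: [kg·m/s²] · [m]
Adding exponents of each base unit: kg: 1, m: 2, s: -2
SI base units of work: kg·m²/s²

The claimed units kg²·m²/s² (exponents kg: 2, m: 2, s: -2) do not match the derived units kg·m²/s² (exponents kg: 1, m: 2, s: -2), so the claim is incorrect.

Answer: No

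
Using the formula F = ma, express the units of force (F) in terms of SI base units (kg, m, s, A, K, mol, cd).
Units of each symbol in F = ma:
  m (mass): kg
  a (acceleration): m/s²

Multiplying the contributions: [kg] · [m/s²]
Adding exponents of each base unit: kg: 1, m: 1, s: -2
SI base units of force: kg·m/s²

Answer: kg·m/s²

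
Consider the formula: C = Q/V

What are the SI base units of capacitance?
Units of each symbol in C = Q/V:
  Q (charge, in coulombs): s·A
  V (voltage, in volts): kg·m²/(s³·A)  → in the denominator, contributes s³·A/(kg·m²)

Multiplying the contributions: [s·A] · [s³·A/(kg·m²)]
Adding exponents of each base unit: kg: -1, m: -2, s: 4, A: 2
SI base units of capacitance: s⁴·A²/(kg·m²)

Answer: s⁴·A²/(kg·m²)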